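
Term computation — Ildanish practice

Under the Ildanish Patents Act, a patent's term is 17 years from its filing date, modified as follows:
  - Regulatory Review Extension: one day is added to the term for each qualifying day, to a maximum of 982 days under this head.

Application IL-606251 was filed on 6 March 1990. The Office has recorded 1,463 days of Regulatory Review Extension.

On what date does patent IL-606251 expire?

Base term: filing date + 17 years → 6 March 2007.
Regulatory Review Extension: 1463 days claimed exceeds the 982-day cap, so +982 days → 12 November 2009.

2009-11-12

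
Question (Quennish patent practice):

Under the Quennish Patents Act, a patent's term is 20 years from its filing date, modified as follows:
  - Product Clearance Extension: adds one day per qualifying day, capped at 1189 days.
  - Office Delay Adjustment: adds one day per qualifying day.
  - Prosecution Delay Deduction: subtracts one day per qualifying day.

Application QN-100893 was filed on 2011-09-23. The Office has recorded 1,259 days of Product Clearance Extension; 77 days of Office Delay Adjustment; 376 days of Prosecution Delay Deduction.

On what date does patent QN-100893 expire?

2034-03-01

Base term: filing date + 20 years → 23 September 2031.
Product Clearance Extension: 1259 days claimed exceeds the 1189-day cap, so +1189 days → 25 December 2034.
Office Delay Adjustment: +77 days → 12 March 2035.
Prosecution Delay Deduction: −376 days → 1 March 2034.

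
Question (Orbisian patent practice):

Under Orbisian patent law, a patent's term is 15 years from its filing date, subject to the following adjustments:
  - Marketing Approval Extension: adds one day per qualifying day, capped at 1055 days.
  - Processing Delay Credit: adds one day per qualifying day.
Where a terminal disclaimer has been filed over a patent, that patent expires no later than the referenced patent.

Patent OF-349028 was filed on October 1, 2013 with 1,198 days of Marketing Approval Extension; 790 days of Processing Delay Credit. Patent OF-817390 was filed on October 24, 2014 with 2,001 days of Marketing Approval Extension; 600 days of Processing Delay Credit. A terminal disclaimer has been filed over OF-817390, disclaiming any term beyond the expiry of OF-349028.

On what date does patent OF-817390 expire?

2033-10-20

Natural term of OF-817390:
  Base: filing + 15 years → 24 October 2029.
  Marketing Approval Extension: 2001 days claimed exceeds the 1055-day cap, so +1055 days → 13 September 2032.
  Processing Delay Credit: +600 days → 6 May 2034.
Expiry of referenced patent OF-349028:
  Base: filing + 15 years → 1 October 2028.
  Marketing Approval Extension: 1198 days claimed exceeds the 1055-day cap, so +1055 days → 22 August 2031.
  Processing Delay Credit: +790 days → 20 October 2033.
Terminal disclaimer: OF-817390 expires on the earlier of 6 May 2034 and 20 October 2033.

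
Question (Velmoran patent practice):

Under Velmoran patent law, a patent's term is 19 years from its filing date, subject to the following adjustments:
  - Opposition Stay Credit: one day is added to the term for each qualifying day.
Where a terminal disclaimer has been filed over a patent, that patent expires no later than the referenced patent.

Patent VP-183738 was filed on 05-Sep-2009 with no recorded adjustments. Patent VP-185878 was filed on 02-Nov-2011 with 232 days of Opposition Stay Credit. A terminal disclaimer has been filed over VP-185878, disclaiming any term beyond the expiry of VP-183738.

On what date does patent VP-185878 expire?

Natural term of VP-185878:
  Base: filing + 19 years → 2 November 2030.
  Opposition Stay Credit: +232 days → 22 June 2031.
Expiry of referenced patent VP-183738:
  Base: filing + 19 years → 5 September 2028.
Terminal disclaimer: VP-185878 expires on the earlier of 22 June 2031 and 5 September 2028.

2028-09-05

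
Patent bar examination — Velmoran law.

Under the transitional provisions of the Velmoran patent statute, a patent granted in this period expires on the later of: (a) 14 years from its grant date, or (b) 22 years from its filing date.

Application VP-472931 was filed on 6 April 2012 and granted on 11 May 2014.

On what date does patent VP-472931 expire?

April 6, 2034

(a) grant + 14 years → 11 May 2028.
(b) filing + 22 years → 6 April 2034.
Later of the two: 6 April 2034.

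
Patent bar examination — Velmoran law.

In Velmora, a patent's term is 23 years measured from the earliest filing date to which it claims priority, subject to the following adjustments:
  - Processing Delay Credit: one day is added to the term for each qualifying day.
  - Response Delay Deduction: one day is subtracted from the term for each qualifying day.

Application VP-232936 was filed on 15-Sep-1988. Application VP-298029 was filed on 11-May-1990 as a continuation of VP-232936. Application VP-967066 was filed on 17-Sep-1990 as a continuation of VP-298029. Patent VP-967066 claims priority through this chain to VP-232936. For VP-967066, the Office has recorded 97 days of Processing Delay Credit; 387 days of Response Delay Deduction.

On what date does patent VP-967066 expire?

November 29, 2010

Earliest priority filing: 15 September 1988.
Base term: 15 September 1988 + 23 years → 15 September 2011.
Processing Delay Credit: +97 days → 21 December 2011.
Response Delay Deduction: −387 days → 29 November 2010.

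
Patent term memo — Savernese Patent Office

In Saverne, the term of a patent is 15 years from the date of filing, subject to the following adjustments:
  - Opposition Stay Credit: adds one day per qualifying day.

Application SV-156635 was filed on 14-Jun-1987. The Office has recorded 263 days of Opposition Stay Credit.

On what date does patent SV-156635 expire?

Base term: filing date + 15 years → 14 June 2002.
Opposition Stay Credit: +263 days → 4 March 2003.

2003-03-04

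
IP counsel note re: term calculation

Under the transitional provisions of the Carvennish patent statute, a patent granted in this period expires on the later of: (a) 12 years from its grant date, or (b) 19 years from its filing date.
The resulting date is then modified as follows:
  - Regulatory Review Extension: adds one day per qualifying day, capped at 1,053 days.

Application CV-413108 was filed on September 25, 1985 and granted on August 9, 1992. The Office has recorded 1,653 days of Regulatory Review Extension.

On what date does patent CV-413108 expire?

(a) grant + 12 years → 9 August 2004.
(b) filing + 19 years → 25 September 2004.
Later of the two: 25 September 2004.
Regulatory Review Extension: 1653 days claimed exceeds the 1053-day cap, so +1053 days → 14 August 2007.

2007-08-14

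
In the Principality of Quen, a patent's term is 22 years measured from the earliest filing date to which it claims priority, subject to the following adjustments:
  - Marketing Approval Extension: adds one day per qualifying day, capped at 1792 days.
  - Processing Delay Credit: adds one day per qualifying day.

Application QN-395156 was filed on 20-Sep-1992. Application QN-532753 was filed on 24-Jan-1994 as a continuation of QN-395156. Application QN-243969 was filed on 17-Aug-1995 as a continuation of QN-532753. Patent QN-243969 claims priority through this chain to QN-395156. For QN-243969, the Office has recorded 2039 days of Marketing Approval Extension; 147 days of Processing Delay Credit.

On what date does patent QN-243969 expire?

January 11, 2020

Earliest priority filing: 20 September 1992.
Base term: 20 September 1992 + 22 years → 20 September 2014.
Marketing Approval Extension: 2039 days claimed exceeds the 1792-day cap, so +1792 days → 17 August 2019.
Processing Delay Credit: +147 days → 11 January 2020.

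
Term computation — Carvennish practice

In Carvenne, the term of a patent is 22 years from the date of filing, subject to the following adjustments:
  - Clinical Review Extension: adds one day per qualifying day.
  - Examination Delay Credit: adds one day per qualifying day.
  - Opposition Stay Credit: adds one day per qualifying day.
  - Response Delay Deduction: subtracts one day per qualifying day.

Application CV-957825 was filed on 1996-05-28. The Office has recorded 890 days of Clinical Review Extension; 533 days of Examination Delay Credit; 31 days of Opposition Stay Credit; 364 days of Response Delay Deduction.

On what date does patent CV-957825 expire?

2021-05-22

Base term: filing date + 22 years → 28 May 2018.
Clinical Review Extension: +890 days → 3 November 2020.
Examination Delay Credit: +533 days → 20 April 2022.
Opposition Stay Credit: +31 days → 21 May 2022.
Response Delay Deduction: −364 days → 22 May 2021.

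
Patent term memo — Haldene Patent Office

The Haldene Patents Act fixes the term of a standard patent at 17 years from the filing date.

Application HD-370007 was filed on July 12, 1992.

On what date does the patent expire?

2009-07-12

Filing date + 17 years → 12 July 2009.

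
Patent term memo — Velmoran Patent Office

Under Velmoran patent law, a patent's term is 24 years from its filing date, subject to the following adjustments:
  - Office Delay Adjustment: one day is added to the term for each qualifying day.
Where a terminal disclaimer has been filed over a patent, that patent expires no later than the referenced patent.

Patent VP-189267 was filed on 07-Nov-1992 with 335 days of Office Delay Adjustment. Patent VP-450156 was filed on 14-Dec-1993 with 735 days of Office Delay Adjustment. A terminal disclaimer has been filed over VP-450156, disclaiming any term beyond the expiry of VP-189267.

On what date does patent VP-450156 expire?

Natural term of VP-450156:
  Base: filing + 24 years → 14 December 2017.
  Office Delay Adjustment: +735 days → 19 December 2019.
Expiry of referenced patent VP-189267:
  Base: filing + 24 years → 7 November 2016.
  Office Delay Adjustment: +335 days → 8 October 2017.
Terminal disclaimer: VP-450156 expires on the earlier of 19 December 2019 and 8 October 2017.

2017-10-08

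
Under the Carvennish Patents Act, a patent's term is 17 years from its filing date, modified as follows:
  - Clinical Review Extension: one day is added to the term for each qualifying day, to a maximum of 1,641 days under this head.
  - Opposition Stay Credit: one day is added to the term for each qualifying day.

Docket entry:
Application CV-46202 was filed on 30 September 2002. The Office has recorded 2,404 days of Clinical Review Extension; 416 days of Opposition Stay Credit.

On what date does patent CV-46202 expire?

May 18, 2025

Base term: filing date + 17 years → 30 September 2019.
Clinical Review Extension: 2404 days claimed exceeds the 1641-day cap, so +1641 days → 28 March 2024.
Opposition Stay Credit: +416 days → 18 May 2025.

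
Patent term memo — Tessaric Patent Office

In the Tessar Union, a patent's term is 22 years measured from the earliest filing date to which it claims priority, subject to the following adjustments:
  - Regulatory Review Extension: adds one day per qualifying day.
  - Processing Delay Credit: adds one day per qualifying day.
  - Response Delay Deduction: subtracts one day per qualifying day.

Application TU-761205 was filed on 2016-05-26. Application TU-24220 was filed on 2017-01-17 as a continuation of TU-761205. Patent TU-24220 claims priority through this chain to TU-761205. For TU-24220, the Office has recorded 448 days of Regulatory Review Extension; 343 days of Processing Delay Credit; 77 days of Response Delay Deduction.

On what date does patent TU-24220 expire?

May 9, 2040

Earliest priority filing: 26 May 2016.
Base term: 26 May 2016 + 22 years → 26 May 2038.
Regulatory Review Extension: +448 days → 17 August 2039.
Processing Delay Credit: +343 days → 25 July 2040.
Response Delay Deduction: −77 days → 9 May 2040.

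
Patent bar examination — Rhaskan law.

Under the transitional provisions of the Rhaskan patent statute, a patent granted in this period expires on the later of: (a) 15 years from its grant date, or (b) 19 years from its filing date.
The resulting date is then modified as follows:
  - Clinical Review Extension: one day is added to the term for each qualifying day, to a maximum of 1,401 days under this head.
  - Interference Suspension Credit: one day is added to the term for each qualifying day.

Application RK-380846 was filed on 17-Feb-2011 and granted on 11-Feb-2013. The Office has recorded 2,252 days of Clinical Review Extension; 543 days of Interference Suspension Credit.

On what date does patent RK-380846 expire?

June 15, 2035

(a) grant + 15 years → 11 February 2028.
(b) filing + 19 years → 17 February 2030.
Later of the two: 17 February 2030.
Clinical Review Extension: 2252 days claimed exceeds the 1401-day cap, so +1401 days → 19 December 2033.
Interference Suspension Credit: +543 days → 15 June 2035.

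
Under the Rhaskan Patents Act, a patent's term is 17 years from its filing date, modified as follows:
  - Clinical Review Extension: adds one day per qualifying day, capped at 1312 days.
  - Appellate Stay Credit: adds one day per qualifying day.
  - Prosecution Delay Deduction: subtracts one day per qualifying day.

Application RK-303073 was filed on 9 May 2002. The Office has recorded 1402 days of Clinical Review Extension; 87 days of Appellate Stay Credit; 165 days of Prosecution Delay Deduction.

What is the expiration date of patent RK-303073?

September 24, 2022

Base term: filing date + 17 years → 9 May 2019.
Clinical Review Extension: 1402 days claimed exceeds the 1312-day cap, so +1312 days → 11 December 2022.
Appellate Stay Credit: +87 days → 8 March 2023.
Prosecution Delay Deduction: −165 days → 24 September 2022.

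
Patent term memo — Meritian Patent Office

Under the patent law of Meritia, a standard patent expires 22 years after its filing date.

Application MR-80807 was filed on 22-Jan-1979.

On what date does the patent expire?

January 22, 2001

Filing date + 22 years → 22 January 2001.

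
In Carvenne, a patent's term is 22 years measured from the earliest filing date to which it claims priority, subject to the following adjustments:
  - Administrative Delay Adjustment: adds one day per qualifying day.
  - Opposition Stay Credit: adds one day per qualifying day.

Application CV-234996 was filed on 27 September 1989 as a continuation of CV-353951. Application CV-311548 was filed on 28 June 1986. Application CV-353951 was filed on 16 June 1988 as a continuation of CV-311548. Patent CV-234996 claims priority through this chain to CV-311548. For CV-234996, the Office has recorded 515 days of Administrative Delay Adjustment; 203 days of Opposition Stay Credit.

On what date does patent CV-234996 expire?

Earliest priority filing: 28 June 1986.
Base term: 28 June 1986 + 22 years → 28 June 2008.
Administrative Delay Adjustment: +515 days → 25 November 2009.
Opposition Stay Credit: +203 days → 16 June 2010.

June 16, 2010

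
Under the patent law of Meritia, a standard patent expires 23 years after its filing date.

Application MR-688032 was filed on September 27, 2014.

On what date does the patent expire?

2037-09-27

Filing date + 23 years → 27 September 2037.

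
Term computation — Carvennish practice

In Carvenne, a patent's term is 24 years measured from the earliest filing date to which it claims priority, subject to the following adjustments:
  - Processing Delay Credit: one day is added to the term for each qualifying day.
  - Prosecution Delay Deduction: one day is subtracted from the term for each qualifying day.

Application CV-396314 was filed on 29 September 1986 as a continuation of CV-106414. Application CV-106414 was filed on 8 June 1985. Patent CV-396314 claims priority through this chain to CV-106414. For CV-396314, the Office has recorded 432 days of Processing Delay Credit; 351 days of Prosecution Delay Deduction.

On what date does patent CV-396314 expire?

August 28, 2009

Earliest priority filing: 8 June 1985.
Base term: 8 June 1985 + 24 years → 8 June 2009.
Processing Delay Credit: +432 days → 14 August 2010.
Prosecution Delay Deduction: −351 days → 28 August 2009.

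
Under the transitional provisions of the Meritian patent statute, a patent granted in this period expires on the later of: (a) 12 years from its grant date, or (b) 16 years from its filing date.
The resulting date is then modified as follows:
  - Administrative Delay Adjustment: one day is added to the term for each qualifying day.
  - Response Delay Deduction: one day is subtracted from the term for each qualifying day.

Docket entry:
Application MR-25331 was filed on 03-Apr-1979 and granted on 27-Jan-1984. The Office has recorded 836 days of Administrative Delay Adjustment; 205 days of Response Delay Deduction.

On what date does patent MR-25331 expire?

(a) grant + 12 years → 27 January 1996.
(b) filing + 16 years → 3 April 1995.
Later of the two: 27 January 1996.
Administrative Delay Adjustment: +836 days → 12 May 1998.
Response Delay Deduction: −205 days → 19 October 1997.

October 19, 1997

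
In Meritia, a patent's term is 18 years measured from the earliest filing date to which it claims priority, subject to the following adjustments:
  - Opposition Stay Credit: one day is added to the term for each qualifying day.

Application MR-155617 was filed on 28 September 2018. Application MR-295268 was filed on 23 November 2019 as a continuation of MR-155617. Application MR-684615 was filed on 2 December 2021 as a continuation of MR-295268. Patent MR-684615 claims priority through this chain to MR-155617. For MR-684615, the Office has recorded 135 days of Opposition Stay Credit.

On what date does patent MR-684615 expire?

Earliest priority filing: 28 September 2018.
Base term: 28 September 2018 + 18 years → 28 September 2036.
Opposition Stay Credit: +135 days → 10 February 2037.

February 10, 2037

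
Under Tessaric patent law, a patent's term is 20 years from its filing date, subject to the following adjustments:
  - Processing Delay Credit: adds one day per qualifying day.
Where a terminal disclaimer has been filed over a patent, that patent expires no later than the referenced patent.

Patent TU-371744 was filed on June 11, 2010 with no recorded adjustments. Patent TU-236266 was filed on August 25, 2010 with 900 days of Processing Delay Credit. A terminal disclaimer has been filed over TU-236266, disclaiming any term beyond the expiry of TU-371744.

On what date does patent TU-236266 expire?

June 11, 2030

Natural term of TU-236266:
  Base: filing + 20 years → 25 August 2030.
  Processing Delay Credit: +900 days → 10 February 2033.
Expiry of referenced patent TU-371744:
  Base: filing + 20 years → 11 June 2030.
Terminal disclaimer: TU-236266 expires on the earlier of 10 February 2033 and 11 June 2030.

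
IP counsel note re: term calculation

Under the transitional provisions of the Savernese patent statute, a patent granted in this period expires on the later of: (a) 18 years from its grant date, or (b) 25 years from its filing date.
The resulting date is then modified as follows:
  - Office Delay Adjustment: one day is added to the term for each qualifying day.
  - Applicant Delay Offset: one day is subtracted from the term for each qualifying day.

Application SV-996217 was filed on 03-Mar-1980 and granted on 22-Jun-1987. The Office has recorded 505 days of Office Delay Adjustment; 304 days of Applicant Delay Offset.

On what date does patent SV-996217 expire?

2006-01-09

(a) grant + 18 years → 22 June 2005.
(b) filing + 25 years → 3 March 2005.
Later of the two: 22 June 2005.
Office Delay Adjustment: +505 days → 9 November 2006.
Applicant Delay Offset: −304 days → 9 January 2006.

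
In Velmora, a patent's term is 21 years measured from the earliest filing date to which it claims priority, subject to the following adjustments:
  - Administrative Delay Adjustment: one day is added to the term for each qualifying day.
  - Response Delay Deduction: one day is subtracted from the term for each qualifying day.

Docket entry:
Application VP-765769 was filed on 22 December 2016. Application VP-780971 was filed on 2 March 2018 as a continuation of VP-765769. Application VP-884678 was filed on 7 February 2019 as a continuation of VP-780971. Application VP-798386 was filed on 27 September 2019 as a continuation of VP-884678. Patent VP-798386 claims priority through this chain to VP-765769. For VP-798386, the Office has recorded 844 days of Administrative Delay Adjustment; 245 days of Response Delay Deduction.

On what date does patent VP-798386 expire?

Earliest priority filing: 22 December 2016.
Base term: 22 December 2016 + 21 years → 22 December 2037.
Administrative Delay Adjustment: +844 days → 14 April 2040.
Response Delay Deduction: −245 days → 13 August 2039.

2039-08-13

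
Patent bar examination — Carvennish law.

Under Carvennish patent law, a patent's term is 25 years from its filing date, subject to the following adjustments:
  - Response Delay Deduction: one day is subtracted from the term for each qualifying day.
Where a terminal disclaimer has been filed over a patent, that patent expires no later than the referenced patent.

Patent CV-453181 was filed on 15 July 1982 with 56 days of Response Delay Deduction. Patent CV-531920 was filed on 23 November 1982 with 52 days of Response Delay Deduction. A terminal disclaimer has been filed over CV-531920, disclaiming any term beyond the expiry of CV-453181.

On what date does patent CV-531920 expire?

May 20, 2007

Natural term of CV-531920:
  Base: filing + 25 years → 23 November 2007.
  Response Delay Deduction: −52 days → 2 October 2007.
Expiry of referenced patent CV-453181:
  Base: filing + 25 years → 15 July 2007.
  Response Delay Deduction: −56 days → 20 May 2007.
Terminal disclaimer: CV-531920 expires on the earlier of 2 October 2007 and 20 May 2007.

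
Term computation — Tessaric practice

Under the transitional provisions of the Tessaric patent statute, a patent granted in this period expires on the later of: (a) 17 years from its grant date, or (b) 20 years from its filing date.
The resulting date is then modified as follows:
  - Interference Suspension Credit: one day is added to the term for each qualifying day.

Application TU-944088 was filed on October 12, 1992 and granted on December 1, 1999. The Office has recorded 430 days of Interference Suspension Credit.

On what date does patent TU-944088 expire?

(a) grant + 17 years → 1 December 2016.
(b) filing + 20 years → 12 October 2012.
Later of the two: 1 December 2016.
Interference Suspension Credit: +430 days → 4 February 2018.

2018-02-04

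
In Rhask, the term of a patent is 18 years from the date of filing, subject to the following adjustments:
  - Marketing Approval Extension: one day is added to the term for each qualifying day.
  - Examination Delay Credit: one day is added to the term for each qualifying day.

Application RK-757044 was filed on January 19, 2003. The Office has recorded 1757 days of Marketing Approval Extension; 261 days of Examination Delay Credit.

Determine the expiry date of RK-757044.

July 30, 2026

Base term: filing date + 18 years → 19 January 2021.
Marketing Approval Extension: +1757 days → 11 November 2025.
Examination Delay Credit: +261 days → 30 July 2026.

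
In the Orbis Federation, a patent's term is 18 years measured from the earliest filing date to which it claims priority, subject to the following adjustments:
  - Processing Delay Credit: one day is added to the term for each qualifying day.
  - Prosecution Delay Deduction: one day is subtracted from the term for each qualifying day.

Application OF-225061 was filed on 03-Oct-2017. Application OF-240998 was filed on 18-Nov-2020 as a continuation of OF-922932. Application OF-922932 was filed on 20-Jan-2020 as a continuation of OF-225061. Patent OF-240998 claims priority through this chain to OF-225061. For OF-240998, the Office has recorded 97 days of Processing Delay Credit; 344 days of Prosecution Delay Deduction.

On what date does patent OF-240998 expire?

January 29, 2035

Earliest priority filing: 3 October 2017.
Base term: 3 October 2017 + 18 years → 3 October 2035.
Processing Delay Credit: +97 days → 8 January 2036.
Prosecution Delay Deduction: −344 days → 29 January 2035.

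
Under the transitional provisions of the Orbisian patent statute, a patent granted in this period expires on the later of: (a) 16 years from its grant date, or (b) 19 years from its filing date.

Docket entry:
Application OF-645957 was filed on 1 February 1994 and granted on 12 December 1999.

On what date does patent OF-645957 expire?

(a) grant + 16 years → 12 December 2015.
(b) filing + 19 years → 1 February 2013.
Later of the two: 12 December 2015.

December 12, 2015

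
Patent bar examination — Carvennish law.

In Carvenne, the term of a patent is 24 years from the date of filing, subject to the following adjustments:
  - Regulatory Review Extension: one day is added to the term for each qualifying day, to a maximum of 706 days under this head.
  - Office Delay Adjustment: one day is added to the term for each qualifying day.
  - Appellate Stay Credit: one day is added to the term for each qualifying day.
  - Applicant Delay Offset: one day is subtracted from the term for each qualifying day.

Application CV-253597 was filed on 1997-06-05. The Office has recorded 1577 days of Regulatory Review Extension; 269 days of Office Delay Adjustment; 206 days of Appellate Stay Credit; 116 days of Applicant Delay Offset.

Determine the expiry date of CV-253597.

Base term: filing date + 24 years → 5 June 2021.
Regulatory Review Extension: 1577 days claimed exceeds the 706-day cap, so +706 days → 12 May 2023.
Office Delay Adjustment: +269 days → 5 February 2024.
Appellate Stay Credit: +206 days → 29 August 2024.
Applicant Delay Offset: −116 days → 5 May 2024.

2024-05-05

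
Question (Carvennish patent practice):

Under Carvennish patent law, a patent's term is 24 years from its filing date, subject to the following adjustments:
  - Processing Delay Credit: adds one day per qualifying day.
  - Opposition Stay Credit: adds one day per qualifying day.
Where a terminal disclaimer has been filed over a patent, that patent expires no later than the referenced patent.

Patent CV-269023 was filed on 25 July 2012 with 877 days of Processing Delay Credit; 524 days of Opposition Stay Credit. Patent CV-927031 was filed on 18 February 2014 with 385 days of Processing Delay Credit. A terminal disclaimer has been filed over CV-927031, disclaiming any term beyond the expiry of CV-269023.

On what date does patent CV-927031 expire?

Natural term of CV-927031:
  Base: filing + 24 years → 18 February 2038.
  Processing Delay Credit: +385 days → 10 March 2039.
Expiry of referenced patent CV-269023:
  Base: filing + 24 years → 25 July 2036.
  Processing Delay Credit: +877 days → 19 December 2038.
  Opposition Stay Credit: +524 days → 26 May 2040.
Terminal disclaimer: CV-927031 expires on the earlier of 10 March 2039 and 26 May 2040.

March 10, 2039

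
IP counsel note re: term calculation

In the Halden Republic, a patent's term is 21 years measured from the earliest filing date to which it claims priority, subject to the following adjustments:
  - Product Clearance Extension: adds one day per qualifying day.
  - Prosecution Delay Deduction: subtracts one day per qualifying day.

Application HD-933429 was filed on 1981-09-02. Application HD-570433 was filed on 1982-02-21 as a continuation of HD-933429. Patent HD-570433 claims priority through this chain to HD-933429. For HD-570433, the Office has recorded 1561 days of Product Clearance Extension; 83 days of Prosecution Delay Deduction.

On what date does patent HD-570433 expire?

September 19, 2006

Earliest priority filing: 2 September 1981.
Base term: 2 September 1981 + 21 years → 2 September 2002.
Product Clearance Extension: +1561 days → 11 December 2006.
Prosecution Delay Deduction: −83 days → 19 September 2006.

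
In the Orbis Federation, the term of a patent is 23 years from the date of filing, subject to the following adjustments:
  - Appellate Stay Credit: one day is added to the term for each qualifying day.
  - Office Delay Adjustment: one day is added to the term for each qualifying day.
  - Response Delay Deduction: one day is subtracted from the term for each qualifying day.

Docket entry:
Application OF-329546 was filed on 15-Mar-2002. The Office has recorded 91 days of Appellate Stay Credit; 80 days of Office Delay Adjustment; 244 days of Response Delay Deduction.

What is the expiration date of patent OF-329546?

Base term: filing date + 23 years → 15 March 2025.
Appellate Stay Credit: +91 days → 14 June 2025.
Office Delay Adjustment: +80 days → 2 September 2025.
Response Delay Deduction: −244 days → 1 January 2025.

2025-01-01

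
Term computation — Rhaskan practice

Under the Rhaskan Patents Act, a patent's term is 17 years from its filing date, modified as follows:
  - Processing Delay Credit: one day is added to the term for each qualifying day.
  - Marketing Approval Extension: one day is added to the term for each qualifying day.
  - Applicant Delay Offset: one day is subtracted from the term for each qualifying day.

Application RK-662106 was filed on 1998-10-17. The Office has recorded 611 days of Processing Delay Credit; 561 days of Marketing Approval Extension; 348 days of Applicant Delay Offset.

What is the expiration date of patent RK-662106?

January 18, 2018

Base term: filing date + 17 years → 17 October 2015.
Processing Delay Credit: +611 days → 19 June 2017.
Marketing Approval Extension: +561 days → 1 January 2019.
Applicant Delay Offset: −348 days → 18 January 2018.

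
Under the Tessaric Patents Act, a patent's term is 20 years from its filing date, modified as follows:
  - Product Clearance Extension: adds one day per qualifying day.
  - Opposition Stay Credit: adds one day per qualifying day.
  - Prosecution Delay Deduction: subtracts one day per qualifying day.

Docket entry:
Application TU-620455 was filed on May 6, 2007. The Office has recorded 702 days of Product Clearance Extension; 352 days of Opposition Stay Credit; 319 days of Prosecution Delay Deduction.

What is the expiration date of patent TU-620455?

Base term: filing date + 20 years → 6 May 2027.
Product Clearance Extension: +702 days → 7 April 2029.
Opposition Stay Credit: +352 days → 25 March 2030.
Prosecution Delay Deduction: −319 days → 10 May 2029.

May 10, 2029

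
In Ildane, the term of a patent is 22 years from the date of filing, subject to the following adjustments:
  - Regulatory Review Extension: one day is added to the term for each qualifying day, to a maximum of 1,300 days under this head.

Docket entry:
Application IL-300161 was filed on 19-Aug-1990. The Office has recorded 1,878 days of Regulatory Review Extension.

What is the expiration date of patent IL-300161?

Base term: filing date + 22 years → 19 August 2012.
Regulatory Review Extension: 1878 days claimed exceeds the 1300-day cap, so +1300 days → 11 March 2016.

2016-03-11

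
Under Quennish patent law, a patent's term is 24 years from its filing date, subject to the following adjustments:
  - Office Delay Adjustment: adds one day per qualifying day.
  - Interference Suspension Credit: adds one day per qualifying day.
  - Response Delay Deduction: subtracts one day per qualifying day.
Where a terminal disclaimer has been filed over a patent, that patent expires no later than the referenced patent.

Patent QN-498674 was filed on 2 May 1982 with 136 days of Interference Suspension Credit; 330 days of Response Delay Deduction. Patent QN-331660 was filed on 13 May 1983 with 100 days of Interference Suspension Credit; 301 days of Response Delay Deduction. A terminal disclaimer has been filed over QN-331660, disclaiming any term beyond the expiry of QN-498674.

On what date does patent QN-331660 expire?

2005-10-20

Natural term of QN-331660:
  Base: filing + 24 years → 13 May 2007.
  Interference Suspension Credit: +100 days → 21 August 2007.
  Response Delay Deduction: −301 days → 24 October 2006.
Expiry of referenced patent QN-498674:
  Base: filing + 24 years → 2 May 2006.
  Interference Suspension Credit: +136 days → 15 September 2006.
  Response Delay Deduction: −330 days → 20 October 2005.
Terminal disclaimer: QN-331660 expires on the earlier of 24 October 2006 and 20 October 2005.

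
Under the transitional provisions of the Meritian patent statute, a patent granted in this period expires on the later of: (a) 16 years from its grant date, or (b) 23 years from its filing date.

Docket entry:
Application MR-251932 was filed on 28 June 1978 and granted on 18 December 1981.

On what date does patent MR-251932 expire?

(a) grant + 16 years → 18 December 1997.
(b) filing + 23 years → 28 June 2001.
Later of the two: 28 June 2001.

June 28, 2001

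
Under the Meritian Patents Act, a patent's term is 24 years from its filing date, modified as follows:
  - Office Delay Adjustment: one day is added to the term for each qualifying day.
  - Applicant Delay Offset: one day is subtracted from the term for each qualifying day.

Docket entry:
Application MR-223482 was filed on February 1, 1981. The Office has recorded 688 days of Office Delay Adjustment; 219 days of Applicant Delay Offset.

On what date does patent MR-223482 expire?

Base term: filing date + 24 years → 1 February 2005.
Office Delay Adjustment: +688 days → 21 December 2006.
Applicant Delay Offset: −219 days → 16 May 2006.

2006-05-16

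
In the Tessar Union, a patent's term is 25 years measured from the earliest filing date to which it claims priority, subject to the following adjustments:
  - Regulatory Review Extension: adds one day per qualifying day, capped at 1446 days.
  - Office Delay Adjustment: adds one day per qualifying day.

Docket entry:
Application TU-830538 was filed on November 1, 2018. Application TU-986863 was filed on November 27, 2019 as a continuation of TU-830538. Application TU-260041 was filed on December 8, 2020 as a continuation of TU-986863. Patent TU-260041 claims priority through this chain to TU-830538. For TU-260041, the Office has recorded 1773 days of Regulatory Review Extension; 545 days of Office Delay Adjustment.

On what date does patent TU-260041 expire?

2049-04-14

Earliest priority filing: 1 November 2018.
Base term: 1 November 2018 + 25 years → 1 November 2043.
Regulatory Review Extension: 1773 days claimed exceeds the 1446-day cap, so +1446 days → 17 October 2047.
Office Delay Adjustment: +545 days → 14 April 2049.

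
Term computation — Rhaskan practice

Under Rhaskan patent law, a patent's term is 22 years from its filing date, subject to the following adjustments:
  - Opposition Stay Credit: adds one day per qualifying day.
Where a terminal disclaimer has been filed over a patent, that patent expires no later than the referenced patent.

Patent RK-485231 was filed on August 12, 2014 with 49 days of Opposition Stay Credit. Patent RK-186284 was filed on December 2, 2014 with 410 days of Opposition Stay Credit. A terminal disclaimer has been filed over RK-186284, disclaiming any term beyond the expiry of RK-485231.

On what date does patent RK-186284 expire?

September 30, 2036

Natural term of RK-186284:
  Base: filing + 22 years → 2 December 2036.
  Opposition Stay Credit: +410 days → 16 January 2038.
Expiry of referenced patent RK-485231:
  Base: filing + 22 years → 12 August 2036.
  Opposition Stay Credit: +49 days → 30 September 2036.
Terminal disclaimer: RK-186284 expires on the earlier of 16 January 2038 and 30 September 2036.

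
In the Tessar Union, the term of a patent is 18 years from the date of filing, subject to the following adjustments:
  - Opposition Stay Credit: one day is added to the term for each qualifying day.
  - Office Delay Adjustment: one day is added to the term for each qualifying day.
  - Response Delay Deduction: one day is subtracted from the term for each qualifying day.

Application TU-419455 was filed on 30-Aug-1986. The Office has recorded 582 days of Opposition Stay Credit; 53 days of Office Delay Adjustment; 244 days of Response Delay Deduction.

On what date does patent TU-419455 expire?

Base term: filing date + 18 years → 30 August 2004.
Opposition Stay Credit: +582 days → 4 April 2006.
Office Delay Adjustment: +53 days → 27 May 2006.
Response Delay Deduction: −244 days → 25 September 2005.

2005-09-25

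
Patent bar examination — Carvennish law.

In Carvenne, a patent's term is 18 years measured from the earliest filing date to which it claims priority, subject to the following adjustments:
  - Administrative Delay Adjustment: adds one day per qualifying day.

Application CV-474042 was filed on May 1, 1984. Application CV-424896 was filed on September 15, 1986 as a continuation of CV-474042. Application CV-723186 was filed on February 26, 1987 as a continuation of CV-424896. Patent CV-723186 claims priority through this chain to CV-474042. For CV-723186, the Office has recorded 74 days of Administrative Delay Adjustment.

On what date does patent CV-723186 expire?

July 14, 2002

Earliest priority filing: 1 May 1984.
Base term: 1 May 1984 + 18 years → 1 May 2002.
Administrative Delay Adjustment: +74 days → 14 July 2002.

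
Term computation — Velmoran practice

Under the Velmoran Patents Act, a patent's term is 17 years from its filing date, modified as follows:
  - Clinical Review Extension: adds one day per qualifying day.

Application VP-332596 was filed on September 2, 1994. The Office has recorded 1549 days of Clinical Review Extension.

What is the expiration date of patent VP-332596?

November 29, 2015

Base term: filing date + 17 years → 2 September 2011.
Clinical Review Extension: +1549 days → 29 November 2015.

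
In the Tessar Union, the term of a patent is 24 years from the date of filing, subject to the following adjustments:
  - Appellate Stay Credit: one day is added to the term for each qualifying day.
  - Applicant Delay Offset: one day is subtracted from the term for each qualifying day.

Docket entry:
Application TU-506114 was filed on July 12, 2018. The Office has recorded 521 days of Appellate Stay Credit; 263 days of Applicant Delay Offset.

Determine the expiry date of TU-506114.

Base term: filing date + 24 years → 12 July 2042.
Appellate Stay Credit: +521 days → 15 December 2043.
Applicant Delay Offset: −263 days → 27 March 2043.

March 27, 2043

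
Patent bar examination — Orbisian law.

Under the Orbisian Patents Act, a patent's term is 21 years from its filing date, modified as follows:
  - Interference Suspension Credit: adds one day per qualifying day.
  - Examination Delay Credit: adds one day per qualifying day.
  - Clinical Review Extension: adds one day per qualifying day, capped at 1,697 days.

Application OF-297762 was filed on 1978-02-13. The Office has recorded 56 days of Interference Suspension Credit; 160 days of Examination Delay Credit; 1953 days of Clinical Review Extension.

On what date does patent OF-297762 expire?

2004-05-10

Base term: filing date + 21 years → 13 February 1999.
Interference Suspension Credit: +56 days → 10 April 1999.
Examination Delay Credit: +160 days → 17 September 1999.
Clinical Review Extension: 1953 days claimed exceeds the 1697-day cap, so +1697 days → 10 May 2004.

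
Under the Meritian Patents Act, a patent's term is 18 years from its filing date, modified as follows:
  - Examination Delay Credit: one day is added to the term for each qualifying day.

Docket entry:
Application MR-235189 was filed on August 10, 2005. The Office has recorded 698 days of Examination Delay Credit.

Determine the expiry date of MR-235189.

Base term: filing date + 18 years → 10 August 2023.
Examination Delay Credit: +698 days → 8 July 2025.

2025-07-08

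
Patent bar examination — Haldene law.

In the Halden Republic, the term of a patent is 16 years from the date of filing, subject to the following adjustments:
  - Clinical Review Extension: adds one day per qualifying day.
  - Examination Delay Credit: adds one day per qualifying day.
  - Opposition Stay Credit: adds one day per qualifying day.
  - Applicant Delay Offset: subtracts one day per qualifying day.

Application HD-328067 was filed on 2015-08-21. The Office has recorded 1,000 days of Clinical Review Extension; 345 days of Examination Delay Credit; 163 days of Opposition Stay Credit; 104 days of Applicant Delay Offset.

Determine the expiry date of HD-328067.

June 25, 2035

Base term: filing date + 16 years → 21 August 2031.
Clinical Review Extension: +1000 days → 17 May 2034.
Examination Delay Credit: +345 days → 27 April 2035.
Opposition Stay Credit: +163 days → 7 October 2035.
Applicant Delay Offset: −104 days → 25 June 2035.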